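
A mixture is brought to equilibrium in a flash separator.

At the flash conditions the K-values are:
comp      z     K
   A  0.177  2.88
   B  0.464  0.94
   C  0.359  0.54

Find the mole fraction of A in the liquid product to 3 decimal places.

Iterate (Newton) starting at ψ = 0.5:
  ψ = 0.500: g = -0.0716, g' = -0.296 → ψ = 0.258
  ψ = 0.258: g = 0.0084, g' = -0.383 → ψ = 0.280
Converged at ψ = 0.280.
Compositions from xᵢ = zᵢ/(1+ψ(Kᵢ−1)), yᵢ = Kᵢxᵢ:
  A: x = 0.116, y = 0.334
  B: x = 0.472, y = 0.444
  C: x = 0.412, y = 0.223

x_A = 0.116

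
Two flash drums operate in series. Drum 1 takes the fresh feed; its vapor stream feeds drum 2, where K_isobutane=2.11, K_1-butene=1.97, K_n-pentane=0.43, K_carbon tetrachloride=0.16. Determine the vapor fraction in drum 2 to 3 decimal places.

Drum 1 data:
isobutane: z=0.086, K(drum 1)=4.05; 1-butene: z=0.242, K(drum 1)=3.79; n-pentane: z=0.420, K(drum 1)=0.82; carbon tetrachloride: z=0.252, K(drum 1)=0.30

Drum 1:
Let ψ₁ = V/F and solve Σ zᵢ(Kᵢ−1)/(1+ψ₁(Kᵢ−1)) = 0.
Feasibility: ΣzᵢKᵢ = 1.685, Σzᵢ/Kᵢ = 1.437 — both > 1, two phases present.
Newton–Raphson from ψ₁ = 0.5:
  ψ₁ = 0.500: g = 0.0313, g' = -0.763 → ψ₁ = 0.541
Converged at ψ₁ = 0.541.
Drum-1 compositions:
  isobutane: x = 0.032, y = 0.131
  1-butene: x = 0.096, y = 0.365
  n-pentane: x = 0.465, y = 0.382
  carbon tetrachloride: x = 0.406, y = 0.122
Drum-2 feed = drum-1 vapor: z₂ = (0.1314, 0.3653, 0.3816, 0.1217).
Drum 2:
Iterate (Newton) starting at ψ₂ = 0.53:
  ψ₂ = 0.530: g = -0.1702, g' = -0.748 → ψ₂ = 0.302
  ψ₂ = 0.302: g = -0.0168, g' = -0.632 → ψ₂ = 0.276
Converged at ψ₂ = 0.276.
  isobutane: x = 0.101, y = 0.212
  1-butene: x = 0.288, y = 0.568
  n-pentane: x = 0.453, y = 0.195
  carbon tetrachloride: x = 0.158, y = 0.025

V/F (drum 2) = 0.276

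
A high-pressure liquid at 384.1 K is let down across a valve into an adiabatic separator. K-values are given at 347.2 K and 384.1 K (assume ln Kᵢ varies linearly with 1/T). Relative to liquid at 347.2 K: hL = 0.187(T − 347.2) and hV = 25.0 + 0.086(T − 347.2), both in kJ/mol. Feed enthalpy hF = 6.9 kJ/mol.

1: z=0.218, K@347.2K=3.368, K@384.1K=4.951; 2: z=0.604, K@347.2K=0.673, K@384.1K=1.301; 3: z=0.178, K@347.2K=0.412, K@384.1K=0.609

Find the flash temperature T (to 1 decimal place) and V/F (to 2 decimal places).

Adiabatic flash: solve Rachford–Rice at each trial T, then check hF = ψ·hV(T) + (1−ψ)·hL(T).
  T = 347.2 K: K = (3.368, 0.673, 0.412), RR gives ψ = 0.229, H_out = 5.735 kJ/mol
  T = 384.1 K: K = (4.951, 1.301, 0.609), RR gives ψ = 1.000, H_out = 28.173 kJ/mol
  T = 365.6 K: K = (4.121, 0.951, 0.506), RR gives ψ = 0.861, H_out = 23.375 kJ/mol
  T = 356.4 K: K = (3.735, 0.803, 0.458), RR gives ψ = 0.471, H_out = 13.061 kJ/mol
  T = 351.8 K: K = (3.549, 0.736, 0.435), RR gives ψ = 0.336, H_out = 9.114 kJ/mol
  T = 349.5 K: K = (3.458, 0.704, 0.423), RR gives ψ = 0.280, H_out = 7.368 kJ/mol
  T = 348.4 K: K = (3.415, 0.689, 0.418), RR gives ψ = 0.255, H_out = 6.575 kJ/mol
Linear interpolation between T = 348.4 (H_out = 6.575) and T = 349.5 (H_out = 7.368) on hF = 6.9 gives T ≈ 348.9 K, at which ψ = 0.27.

T = 348.9 K, V/F = 0.27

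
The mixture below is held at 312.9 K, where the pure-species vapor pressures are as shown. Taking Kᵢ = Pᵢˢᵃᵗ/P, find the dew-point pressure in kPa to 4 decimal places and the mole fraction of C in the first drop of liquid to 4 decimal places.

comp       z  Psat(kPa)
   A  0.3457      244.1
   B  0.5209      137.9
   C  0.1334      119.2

Pdew = 158.4102 kPa, x_C = 0.1773

At the dew point ψ → 1, so Σzᵢ/Kᵢ = 1 with Kᵢ = Pᵢˢᵃᵗ/P ⇒ 1/P = Σzᵢ/Pᵢˢᵃᵗ.
1/P = 0.3457/244.1 + 0.5209/137.9 + 0.1334/119.2 = 0.0063127 ⇒ P = 158.4102 kPa
xᵢ = zᵢP/Pᵢˢᵃᵗ ⇒ x_C = 0.1334·158.4102/119.2 = 0.1773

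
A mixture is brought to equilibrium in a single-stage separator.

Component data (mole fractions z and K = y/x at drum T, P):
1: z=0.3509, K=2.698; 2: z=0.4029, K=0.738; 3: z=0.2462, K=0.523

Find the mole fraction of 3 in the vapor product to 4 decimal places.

y_3 = 0.1820

Rachford–Rice: g(ψ) = Σ zᵢ(Kᵢ−1)/(1+ψ(Kᵢ−1)) = 0.
Feasibility: ΣzᵢKᵢ = 1.3728, Σzᵢ/Kᵢ = 1.1467 — both > 1, two phases present.
Iterate (Newton) starting at ψ = 0.5:
  ψ = 0.5000: g = 0.04655, g' = -0.4292 → ψ = 0.6085
  ψ = 0.6085: g = 0.00201, g' = -0.3951 → ψ = 0.6136
Converged at ψ = 0.6136.
Compositions from xᵢ = zᵢ/(1+ψ(Kᵢ−1)), yᵢ = Kᵢxᵢ:
  1: x = 0.1719, y = 0.4637
  2: x = 0.4801, y = 0.3543
  3: x = 0.3481, y = 0.1820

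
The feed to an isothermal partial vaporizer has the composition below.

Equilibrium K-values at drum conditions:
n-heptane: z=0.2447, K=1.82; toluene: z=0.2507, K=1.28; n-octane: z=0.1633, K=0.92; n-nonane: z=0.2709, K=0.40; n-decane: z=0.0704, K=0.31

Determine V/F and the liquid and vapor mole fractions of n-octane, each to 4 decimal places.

Iterate (Newton) starting at V/F = 0.5:
  V/F = 0.5000: g = -0.11609, g' = -0.3762 → V/F = 0.1914
  V/F = 0.1914: g = -0.01280, g' = -0.3107 → V/F = 0.1502
  V/F = 0.1502: g = -0.00004, g' = -0.3091 → V/F = 0.1501
Converged at V/F = 0.1501.
Compositions from xᵢ = zᵢ/(1+V/F(Kᵢ−1)), yᵢ = Kᵢxᵢ:
  n-heptane: x = 0.2179, y = 0.3966
  toluene: x = 0.2406, y = 0.3080
  n-octane: x = 0.1653, y = 0.1521
  n-nonane: x = 0.2977, y = 0.1191
  n-decane: x = 0.0785, y = 0.0243

V/F = 0.1501, x_n-octane = 0.1653, y_n-octane = 0.1521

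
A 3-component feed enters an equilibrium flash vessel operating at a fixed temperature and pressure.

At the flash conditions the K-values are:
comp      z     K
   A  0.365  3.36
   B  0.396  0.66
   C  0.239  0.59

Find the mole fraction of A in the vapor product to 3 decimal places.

Let ψ = V/F and solve Σ zᵢ(Kᵢ−1)/(1+ψ(Kᵢ−1)) = 0.
Check two-phase: ΣzᵢKᵢ = 1.629 > 1 and Σzᵢ/Kᵢ = 1.114 > 1, so g(0) = 0.629 > 0 and g(1) = -0.114 < 0.
Newton–Raphson from ψ = 0.49:
  ψ = 0.490: g = 0.1153, g' = -0.566 → ψ = 0.694
  ψ = 0.694: g = 0.0135, g' = -0.449 → ψ = 0.724
Converged at ψ = 0.724.
Compositions from xᵢ = zᵢ/(1+ψ(Kᵢ−1)), yᵢ = Kᵢxᵢ:
  A: x = 0.135, y = 0.453
  B: x = 0.525, y = 0.347
  C: x = 0.340, y = 0.201

y_A = 0.453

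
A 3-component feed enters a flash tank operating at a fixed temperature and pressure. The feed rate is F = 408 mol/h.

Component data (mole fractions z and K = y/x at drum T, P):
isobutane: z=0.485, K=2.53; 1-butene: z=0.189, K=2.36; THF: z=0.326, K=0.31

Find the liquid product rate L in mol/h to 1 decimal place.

Newton–Raphson from ψ = 0.5:
  ψ = 0.500: g = 0.2300, g' = -0.850 → ψ = 0.771
  ψ = 0.771: g = -0.0143, g' = -1.030 → ψ = 0.757
Converged at ψ = 0.757.
Then V = ψ·F = 0.7566·408 = 308.7 mol/h and L = F − V = 99.3 mol/h.

L = 99.3 mol/h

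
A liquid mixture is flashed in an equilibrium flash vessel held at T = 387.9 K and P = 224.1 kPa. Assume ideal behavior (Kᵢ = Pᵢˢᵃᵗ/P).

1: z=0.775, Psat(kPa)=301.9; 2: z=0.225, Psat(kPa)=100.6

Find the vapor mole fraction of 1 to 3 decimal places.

y_1 = 0.827

Raoult's law: Kᵢ = Pᵢˢᵃᵗ/P = Pᵢˢᵃᵗ/224.1.
  K_1 = 301.9/224.1 = 1.34717, K_2 = 100.6/224.1 = 0.44891
Rachford–Rice: g(V/F) = Σ zᵢ(Kᵢ−1)/(1+V/F(Kᵢ−1)) = 0.
g(0) = ΣzᵢKᵢ − 1 = 0.145 and g(1) = 1 − Σzᵢ/Kᵢ = -0.076, so a root lies in (0, 1).
Binary case is linear: z₁(K₁−1)(1+V/F(K₂−1)) + z₂(K₂−1)(1+V/F(K₁−1)) = 0
⇒ V/F = [z₁(K₁−1)+z₂(K₂−1)] / [−(K₁−1)(K₂−1)] = 0.1451/0.1913 = 0.758
Compositions from xᵢ = zᵢ/(1+V/F(Kᵢ−1)), yᵢ = Kᵢxᵢ:
  1: x = 0.614, y = 0.827
  2: x = 0.386, y = 0.173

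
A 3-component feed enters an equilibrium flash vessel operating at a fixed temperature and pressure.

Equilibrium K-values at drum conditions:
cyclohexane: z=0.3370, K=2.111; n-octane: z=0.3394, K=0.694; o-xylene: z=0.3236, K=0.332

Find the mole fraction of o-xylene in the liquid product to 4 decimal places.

Material balance + equilibrium reduce to Σ zᵢ(Kᵢ−1)/(1+V/F(Kᵢ−1)) = 0.
Feasibility: ΣzᵢKᵢ = 1.0544, Σzᵢ/Kᵢ = 1.6234 — both > 1, two phases present.
Newton–Raphson from V/F = 0.5:
  V/F = 0.5000: g = -0.20649, g' = -0.5418 → V/F = 0.1189
  V/F = 0.1189: g = -0.01185, g' = -0.5292 → V/F = 0.0965
  V/F = 0.0965: g = 0.00010, g' = -0.5381 → V/F = 0.0966
Converged at V/F = 0.0966.
Compositions from xᵢ = zᵢ/(1+V/F(Kᵢ−1)), yᵢ = Kᵢxᵢ:
  cyclohexane: x = 0.3043, y = 0.6424
  n-octane: x = 0.3497, y = 0.2427
  o-xylene: x = 0.3459, y = 0.1148

x_o-xylene = 0.3459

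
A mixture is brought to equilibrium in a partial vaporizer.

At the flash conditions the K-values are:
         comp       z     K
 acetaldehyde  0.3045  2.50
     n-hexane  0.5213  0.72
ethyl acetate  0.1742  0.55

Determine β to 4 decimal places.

β = 0.4711

Rachford–Rice: g(β) = Σ zᵢ(Kᵢ−1)/(1+β(Kᵢ−1)) = 0.
Feasibility: ΣzᵢKᵢ = 1.2324, Σzᵢ/Kᵢ = 1.1626 — both > 1, two phases present.
Newton iteration, β⁰ = 0.36:
  β = 0.3600: g = 0.04072, g' = -0.3897 → β = 0.4645
  β = 0.4645: g = 0.00230, g' = -0.3484 → β = 0.4711
Converged at β = 0.4711.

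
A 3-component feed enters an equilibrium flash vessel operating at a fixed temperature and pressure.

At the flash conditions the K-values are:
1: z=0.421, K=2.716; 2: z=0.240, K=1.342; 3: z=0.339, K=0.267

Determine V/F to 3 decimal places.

V/F = 0.578

Rachford–Rice: g(V/F) = Σ zᵢ(Kᵢ−1)/(1+V/F(Kᵢ−1)) = 0.
Check two-phase: ΣzᵢKᵢ = 1.556 > 1 and Σzᵢ/Kᵢ = 1.604 > 1, so g(0) = 0.556 > 0 and g(1) = -0.604 < 0.
Iterate (Newton) starting at V/F = 0.5:
  V/F = 0.500: g = 0.0667, g' = -0.833 → V/F = 0.580
  V/F = 0.580: g = -0.0017, g' = -0.882 → V/F = 0.578
Converged at V/F = 0.578.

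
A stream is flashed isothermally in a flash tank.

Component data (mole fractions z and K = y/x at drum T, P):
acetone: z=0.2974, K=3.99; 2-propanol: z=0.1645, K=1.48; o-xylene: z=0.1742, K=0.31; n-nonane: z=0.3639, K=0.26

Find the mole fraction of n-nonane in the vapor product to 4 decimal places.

Material balance + equilibrium reduce to Σ zᵢ(Kᵢ−1)/(1+V/F(Kᵢ−1)) = 0.
Feasibility: ΣzᵢKᵢ = 1.5787, Σzᵢ/Kᵢ = 2.1472 — both > 1, two phases present.
Iterate (Newton) starting at V/F = 0.5:
  V/F = 0.5000: g = -0.19087, g' = -1.1471 → V/F = 0.3336
  V/F = 0.3336: g = -0.00047, g' = -1.1858 → V/F = 0.3332
Converged at V/F = 0.3332.
Compositions from xᵢ = zᵢ/(1+V/F(Kᵢ−1)), yᵢ = Kᵢxᵢ:
  acetone: x = 0.1490, y = 0.5944
  2-propanol: x = 0.1418, y = 0.2099
  o-xylene: x = 0.2262, y = 0.0701
  n-nonane: x = 0.4830, y = 0.1256

y_n-nonane = 0.1256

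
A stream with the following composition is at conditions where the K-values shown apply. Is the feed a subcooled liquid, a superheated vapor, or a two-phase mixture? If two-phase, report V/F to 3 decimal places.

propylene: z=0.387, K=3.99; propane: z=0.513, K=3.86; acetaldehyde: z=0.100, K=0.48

superheated vapor

ΣzᵢKᵢ = 3.572; Σzᵢ/Kᵢ = 0.438.
Since Σzᵢ/Kᵢ < 1 the mixture is above its dew point — single vapor phase.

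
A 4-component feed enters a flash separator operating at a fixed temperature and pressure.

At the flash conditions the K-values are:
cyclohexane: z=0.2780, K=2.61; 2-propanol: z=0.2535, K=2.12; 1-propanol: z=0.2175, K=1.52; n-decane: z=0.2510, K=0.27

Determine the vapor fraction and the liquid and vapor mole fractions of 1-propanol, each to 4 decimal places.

Iterate (Newton) starting at ψ = 0.5:
  ψ = 0.5000: g = 0.23118, g' = -0.7206 → ψ = 0.8208
  ψ = 0.8208: g = -0.03716, g' = -1.0815 → ψ = 0.7865
  ψ = 0.7865: g = -0.00150, g' = -0.9973 → ψ = 0.7850
Converged at ψ = 0.7849.
Compositions from xᵢ = zᵢ/(1+ψ(Kᵢ−1)), yᵢ = Kᵢxᵢ:
  cyclohexane: x = 0.1228, y = 0.3205
  2-propanol: x = 0.1349, y = 0.2860
  1-propanol: x = 0.1545, y = 0.2348
  n-decane: x = 0.5878, y = 0.1587

ψ = 0.7849, x_1-propanol = 0.1545, y_1-propanol = 0.2348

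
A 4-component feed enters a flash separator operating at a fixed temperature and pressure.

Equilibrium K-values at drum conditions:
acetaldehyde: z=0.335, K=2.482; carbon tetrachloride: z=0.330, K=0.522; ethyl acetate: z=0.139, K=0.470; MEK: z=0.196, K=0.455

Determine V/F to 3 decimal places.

V/F = 0.210

Rachford–Rice: g(V/F) = Σ zᵢ(Kᵢ−1)/(1+V/F(Kᵢ−1)) = 0.
Check two-phase: ΣzᵢKᵢ = 1.158 > 1 and Σzᵢ/Kᵢ = 1.494 > 1, so g(0) = 0.158 > 0 and g(1) = -0.494 < 0.
Newton iteration, V/F⁰ = 0.5:
  V/F = 0.500: g = -0.1692, g' = -0.555 → V/F = 0.195
  V/F = 0.195: g = 0.0093, g' = -0.656 → V/F = 0.210
Converged at V/F = 0.210.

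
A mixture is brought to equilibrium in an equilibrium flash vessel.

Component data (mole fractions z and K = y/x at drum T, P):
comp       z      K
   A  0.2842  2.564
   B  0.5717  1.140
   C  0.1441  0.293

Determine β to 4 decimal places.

β = 0.8618

Newton–Raphson from β = 0.5:
  β = 0.5000: g = 0.16665, g' = -0.4010 → β = 0.9155
  β = 0.9155: g = -0.03513, g' = -0.7053 → β = 0.8657
  β = 0.8657: g = -0.00242, g' = -0.6130 → β = 0.8618
Converged at β = 0.8618.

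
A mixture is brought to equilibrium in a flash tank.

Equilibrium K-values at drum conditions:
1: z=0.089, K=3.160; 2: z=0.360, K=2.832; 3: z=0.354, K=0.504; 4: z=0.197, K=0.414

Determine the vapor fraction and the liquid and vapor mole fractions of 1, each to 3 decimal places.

Material balance + equilibrium reduce to Σ zᵢ(Kᵢ−1)/(1+ψ(Kᵢ−1)) = 0.
Check two-phase: ΣzᵢKᵢ = 1.561 > 1 and Σzᵢ/Kᵢ = 1.334 > 1, so g(0) = 0.561 > 0 and g(1) = -0.334 < 0.
Newton iteration, ψ⁰ = 0.5:
  ψ = 0.500: g = 0.0399, g' = -0.714 → ψ = 0.556
  ψ = 0.556: g = 0.0005, g' = -0.697 → ψ = 0.557
Converged at ψ = 0.557.
Compositions from xᵢ = zᵢ/(1+ψ(Kᵢ−1)), yᵢ = Kᵢxᵢ:
  1: x = 0.040, y = 0.128
  2: x = 0.178, y = 0.505
  3: x = 0.489, y = 0.246
  4: x = 0.292, y = 0.121

ψ = 0.557, x_1 = 0.040, y_1 = 0.128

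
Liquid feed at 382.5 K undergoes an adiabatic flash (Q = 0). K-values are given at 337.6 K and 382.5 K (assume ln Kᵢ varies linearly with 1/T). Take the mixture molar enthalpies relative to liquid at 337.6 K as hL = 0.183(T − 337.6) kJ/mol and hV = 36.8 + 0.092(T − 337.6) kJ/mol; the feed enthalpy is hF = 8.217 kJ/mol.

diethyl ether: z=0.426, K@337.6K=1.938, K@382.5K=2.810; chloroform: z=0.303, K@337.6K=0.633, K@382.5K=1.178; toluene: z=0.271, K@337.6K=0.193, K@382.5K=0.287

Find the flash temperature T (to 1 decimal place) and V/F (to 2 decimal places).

T = 342.3 K, V/F = 0.20

Adiabatic flash: solve Rachford–Rice at each trial T, then check hF = ψ·hV(T) + (1−ψ)·hL(T).
  T = 337.6 K: K = (1.938, 0.633, 0.193), RR gives ψ = 0.121, H_out = 4.461 kJ/mol
  T = 382.5 K: K = (2.810, 1.178, 0.287), RR gives ψ = 0.703, H_out = 31.208 kJ/mol
  T = 360.1 K: K = (2.362, 0.881, 0.238), RR gives ψ = 0.461, H_out = 20.147 kJ/mol
  T = 348.9 K: K = (2.147, 0.751, 0.215), RR gives ψ = 0.307, H_out = 13.033 kJ/mol
  T = 343.2 K: K = (2.041, 0.690, 0.204), RR gives ψ = 0.217, H_out = 8.913 kJ/mol
  T = 340.4 K: K = (1.989, 0.661, 0.198), RR gives ψ = 0.170, H_out = 6.742 kJ/mol
  T = 341.8 K: K = (2.015, 0.676, 0.201), RR gives ψ = 0.194, H_out = 7.841 kJ/mol
Linear interpolation between T = 341.8 (H_out = 7.841) and T = 343.2 (H_out = 8.913) on hF = 8.217 gives T ≈ 342.3 K, at which ψ = 0.20.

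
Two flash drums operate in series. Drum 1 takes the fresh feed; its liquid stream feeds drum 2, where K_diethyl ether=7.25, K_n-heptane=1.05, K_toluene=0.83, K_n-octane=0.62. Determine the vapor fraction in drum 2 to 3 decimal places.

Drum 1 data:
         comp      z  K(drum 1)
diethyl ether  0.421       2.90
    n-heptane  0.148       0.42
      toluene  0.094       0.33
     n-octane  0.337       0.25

Drum 1:
Newton iteration, ψ₁⁰ = 0.36:
  ψ₁ = 0.360: g = -0.0627, g' = -1.044 → ψ₁ = 0.300
  ψ₁ = 0.300: g = 0.0007, g' = -1.071 → ψ₁ = 0.301
Converged at ψ₁ = 0.301.
Drum-1 compositions:
  diethyl ether: x = 0.268, y = 0.777
  n-heptane: x = 0.179, y = 0.075
  toluene: x = 0.118, y = 0.039
  n-octane: x = 0.435, y = 0.109
Drum-2 feed = drum-1 liquid: z₂ = (0.2680, 0.1792, 0.1177, 0.4351).
Drum 2:
Material balance + equilibrium reduce to Σ zᵢ(Kᵢ−1)/(1+ψ₂(Kᵢ−1)) = 0.
g(0) = ΣzᵢKᵢ − 1 = 1.498 and g(1) = 1 − Σzᵢ/Kᵢ = -0.051, so a root lies in (0, 1).
Newton iteration, ψ₂⁰ = 0.5:
  ψ₂ = 0.500: g = 0.1888, g' = -0.715 → ψ₂ = 0.764
  ψ₂ = 0.764: g = 0.0427, g' = -0.444 → ψ₂ = 0.860
  ψ₂ = 0.860: g = 0.0022, g' = -0.401 → ψ₂ = 0.866
Converged at ψ₂ = 0.866.
  diethyl ether: x = 0.042, y = 0.303
  n-heptane: x = 0.172, y = 0.180
  toluene: x = 0.138, y = 0.115
  n-octane: x = 0.648, y = 0.402

V/F (drum 2) = 0.866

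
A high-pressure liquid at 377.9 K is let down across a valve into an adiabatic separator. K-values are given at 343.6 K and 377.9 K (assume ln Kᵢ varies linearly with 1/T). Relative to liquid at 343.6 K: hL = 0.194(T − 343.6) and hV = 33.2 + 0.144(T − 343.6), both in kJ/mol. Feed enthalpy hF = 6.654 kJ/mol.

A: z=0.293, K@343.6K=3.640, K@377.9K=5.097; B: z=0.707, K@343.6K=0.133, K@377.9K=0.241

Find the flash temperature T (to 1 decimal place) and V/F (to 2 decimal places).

T = 356.4 K, V/F = 0.13

Adiabatic flash: solve Rachford–Rice at each trial T, then check hF = ψ·hV(T) + (1−ψ)·hL(T).
  T = 343.6 K: K = (3.640, 0.133), RR gives ψ = 0.070, H_out = 2.329 kJ/mol
  T = 377.9 K: K = (5.097, 0.241), RR gives ψ = 0.213, H_out = 13.375 kJ/mol
  T = 360.8 K: K = (4.344, 0.182), RR gives ψ = 0.147, H_out = 8.080 kJ/mol
  T = 352.2 K: K = (3.985, 0.156), RR gives ψ = 0.110, H_out = 5.284 kJ/mol
  T = 356.5 K: K = (4.163, 0.169), RR gives ψ = 0.129, H_out = 6.698 kJ/mol
  T = 354.4 K: K = (4.076, 0.162), RR gives ψ = 0.120, H_out = 6.012 kJ/mol
Linear interpolation between T = 354.4 (H_out = 6.012) and T = 356.5 (H_out = 6.698) on hF = 6.654 gives T ≈ 356.4 K, at which ψ = 0.13.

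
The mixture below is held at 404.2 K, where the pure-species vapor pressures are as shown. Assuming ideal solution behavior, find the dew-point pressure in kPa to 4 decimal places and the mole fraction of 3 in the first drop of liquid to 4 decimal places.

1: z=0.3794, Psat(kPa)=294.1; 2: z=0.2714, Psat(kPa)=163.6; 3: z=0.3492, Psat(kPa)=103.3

At the dew point ψ → 1, so Σzᵢ/Kᵢ = 1 with Kᵢ = Pᵢˢᵃᵗ/P ⇒ 1/P = Σzᵢ/Pᵢˢᵃᵗ.
1/P = 0.3794/294.1 + 0.2714/163.6 + 0.3492/103.3 = 0.0063294 ⇒ P = 157.9927 kPa
xᵢ = zᵢP/Pᵢˢᵃᵗ ⇒ x_3 = 0.3492·157.9927/103.3 = 0.5341

Pdew = 157.9927 kPa, x_3 = 0.5341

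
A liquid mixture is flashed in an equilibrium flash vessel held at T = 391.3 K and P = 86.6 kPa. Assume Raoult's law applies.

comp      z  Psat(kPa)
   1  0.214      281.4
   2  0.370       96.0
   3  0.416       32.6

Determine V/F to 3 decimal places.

Raoult's law: Kᵢ = Pᵢˢᵃᵗ/P = Pᵢˢᵃᵗ/86.6.
  K_1 = 281.4/86.6 = 3.24942, K_2 = 96.0/86.6 = 1.10855, K_3 = 32.6/86.6 = 0.37644
Material balance + equilibrium reduce to Σ zᵢ(Kᵢ−1)/(1+V/F(Kᵢ−1)) = 0.
Feasibility: ΣzᵢKᵢ = 1.262, Σzᵢ/Kᵢ = 1.505 — both > 1, two phases present.
Iterate (Newton) starting at V/F = 0.53:
  V/F = 0.530: g = -0.1299, g' = -0.590 → V/F = 0.310
  V/F = 0.310: g = 0.0010, g' = -0.629 → V/F = 0.311
Converged at V/F = 0.311.

V/F = 0.311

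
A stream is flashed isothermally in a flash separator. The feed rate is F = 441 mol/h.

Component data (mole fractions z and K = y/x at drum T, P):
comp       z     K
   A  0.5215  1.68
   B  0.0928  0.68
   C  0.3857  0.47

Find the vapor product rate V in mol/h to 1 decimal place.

V = 157.0 mol/h

Let β = V/F and solve Σ zᵢ(Kᵢ−1)/(1+β(Kᵢ−1)) = 0.
g(0) = ΣzᵢKᵢ − 1 = 0.1205 and g(1) = 1 − Σzᵢ/Kᵢ = -0.2675, so a root lies in (0, 1).
Iterate (Newton) starting at β = 0.65:
  β = 0.6500: g = -0.10343, g' = -0.3833 → β = 0.3801
  β = 0.3801: g = -0.00803, g' = -0.3345 → β = 0.3561
Converged at β = 0.3561.
Then V = β·F = 0.3561·441 = 157.0 mol/h and L = F − V = 284.0 mol/h.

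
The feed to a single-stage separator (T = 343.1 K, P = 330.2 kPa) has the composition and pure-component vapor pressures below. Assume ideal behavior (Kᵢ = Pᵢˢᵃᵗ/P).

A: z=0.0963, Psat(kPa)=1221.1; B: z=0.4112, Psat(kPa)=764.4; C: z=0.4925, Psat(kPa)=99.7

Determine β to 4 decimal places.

β = 0.4025

Raoult's law: Kᵢ = Pᵢˢᵃᵗ/P = Pᵢˢᵃᵗ/330.2.
  K_A = 1221.1/330.2 = 3.698062, K_B = 764.4/330.2 = 2.314961, K_C = 99.7/330.2 = 0.301938
Let β = V/F and solve Σ zᵢ(Kᵢ−1)/(1+β(Kᵢ−1)) = 0.
Check two-phase: ΣzᵢKᵢ = 1.4567 > 1 and Σzᵢ/Kᵢ = 1.8348 > 1, so g(0) = 0.4567 > 0 and g(1) = -0.8348 < 0.
Iterate (Newton) starting at β = 0.5:
  β = 0.5000: g = -0.09129, g' = -0.9522 → β = 0.4041
  β = 0.4041: g = -0.00151, g' = -0.9293 → β = 0.4025
Converged at β = 0.4025.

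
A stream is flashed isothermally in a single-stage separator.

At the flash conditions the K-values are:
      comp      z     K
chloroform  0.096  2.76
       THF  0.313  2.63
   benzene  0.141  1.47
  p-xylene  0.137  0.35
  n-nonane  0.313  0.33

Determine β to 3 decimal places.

β = 0.472

Let β = V/F and solve Σ zᵢ(Kᵢ−1)/(1+β(Kᵢ−1)) = 0.
g(0) = ΣzᵢKᵢ − 1 = 0.447 and g(1) = 1 − Σzᵢ/Kᵢ = -0.590, so a root lies in (0, 1).
Newton iteration, β⁰ = 0.48:
  β = 0.480: g = -0.0067, g' = -0.797 → β = 0.472
Converged at β = 0.472.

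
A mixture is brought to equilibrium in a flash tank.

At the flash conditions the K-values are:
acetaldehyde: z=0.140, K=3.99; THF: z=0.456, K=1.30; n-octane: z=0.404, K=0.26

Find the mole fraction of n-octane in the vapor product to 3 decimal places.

y_n-octane = 0.129

Iterate (Newton) starting at V/F = 0.5:
  V/F = 0.500: g = -0.1878, g' = -0.789 → V/F = 0.262
  V/F = 0.262: g = -0.0094, g' = -0.769 → V/F = 0.250
Converged at V/F = 0.250.
Compositions from xᵢ = zᵢ/(1+V/F(Kᵢ−1)), yᵢ = Kᵢxᵢ:
  acetaldehyde: x = 0.080, y = 0.320
  THF: x = 0.424, y = 0.551
  n-octane: x = 0.496, y = 0.129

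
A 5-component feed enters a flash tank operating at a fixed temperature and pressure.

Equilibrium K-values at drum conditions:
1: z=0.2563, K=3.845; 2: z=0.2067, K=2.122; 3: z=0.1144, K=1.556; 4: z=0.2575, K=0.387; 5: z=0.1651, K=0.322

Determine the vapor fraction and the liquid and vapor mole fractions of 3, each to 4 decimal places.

Rachford–Rice: g(ψ) = Σ zᵢ(Kᵢ−1)/(1+ψ(Kᵢ−1)) = 0.
g(0) = ΣzᵢKᵢ − 1 = 0.7549 and g(1) = 1 − Σzᵢ/Kᵢ = -0.4157, so a root lies in (0, 1).
Newton–Raphson from ψ = 0.54:
  ψ = 0.5400: g = 0.06829, g' = -0.8494 → ψ = 0.6204
  ψ = 0.6204: g = -0.00018, g' = -0.8594 → ψ = 0.6202
Converged at ψ = 0.6202.
Compositions from xᵢ = zᵢ/(1+ψ(Kᵢ−1)), yᵢ = Kᵢxᵢ:
  1: x = 0.0927, y = 0.3565
  2: x = 0.1219, y = 0.2586
  3: x = 0.0851, y = 0.1324
  4: x = 0.4154, y = 0.1608
  5: x = 0.2849, y = 0.0917

ψ = 0.6202, x_3 = 0.0851, y_3 = 0.1324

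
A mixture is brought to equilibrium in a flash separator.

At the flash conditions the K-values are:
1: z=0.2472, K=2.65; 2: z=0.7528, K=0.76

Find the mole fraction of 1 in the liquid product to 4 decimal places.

Binary case is linear: z₁(K₁−1)(1+β(K₂−1)) + z₂(K₂−1)(1+β(K₁−1)) = 0
⇒ β = [z₁(K₁−1)+z₂(K₂−1)] / [−(K₁−1)(K₂−1)] = 0.22721/0.39600 = 0.5738
Compositions from xᵢ = zᵢ/(1+β(Kᵢ−1)), yᵢ = Kᵢxᵢ:
  1: x = 0.1270, y = 0.3365
  2: x = 0.8730, y = 0.6635

x_1 = 0.1270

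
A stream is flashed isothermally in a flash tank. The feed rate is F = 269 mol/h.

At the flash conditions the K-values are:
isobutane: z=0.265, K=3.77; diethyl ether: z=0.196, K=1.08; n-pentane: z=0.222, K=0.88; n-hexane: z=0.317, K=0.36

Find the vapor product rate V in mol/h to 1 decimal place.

Let ψ = V/F and solve Σ zᵢ(Kᵢ−1)/(1+ψ(Kᵢ−1)) = 0.
g(0) = ΣzᵢKᵢ − 1 = 0.520 and g(1) = 1 − Σzᵢ/Kᵢ = -0.385, so a root lies in (0, 1).
Newton iteration, ψ⁰ = 0.65:
  ψ = 0.650: g = -0.0993, g' = -0.645 → ψ = 0.496
  ψ = 0.496: g = -0.0013, g' = -0.644 → ψ = 0.494
Converged at ψ = 0.494.
Then V = ψ·F = 0.4940·269 = 132.9 mol/h and L = F − V = 136.1 mol/h.

V = 132.9 mol/h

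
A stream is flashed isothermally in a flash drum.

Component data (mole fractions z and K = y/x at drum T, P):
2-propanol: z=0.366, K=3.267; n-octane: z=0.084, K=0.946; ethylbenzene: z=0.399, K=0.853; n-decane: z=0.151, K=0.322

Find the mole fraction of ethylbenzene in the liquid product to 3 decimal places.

x_ethylbenzene = 0.452

Let β = V/F and solve Σ zᵢ(Kᵢ−1)/(1+β(Kᵢ−1)) = 0.
Feasibility: ΣzᵢKᵢ = 1.664, Σzᵢ/Kᵢ = 1.138 — both > 1, two phases present.
Newton iteration, β⁰ = 0.5:
  β = 0.500: g = 0.1661, g' = -0.582 → β = 0.785
  β = 0.785: g = 0.0085, g' = -0.572 → β = 0.800
Converged at β = 0.800.
Compositions from xᵢ = zᵢ/(1+β(Kᵢ−1)), yᵢ = Kᵢxᵢ:
  2-propanol: x = 0.130, y = 0.425
  n-octane: x = 0.088, y = 0.083
  ethylbenzene: x = 0.452, y = 0.386
  n-decane: x = 0.330, y = 0.106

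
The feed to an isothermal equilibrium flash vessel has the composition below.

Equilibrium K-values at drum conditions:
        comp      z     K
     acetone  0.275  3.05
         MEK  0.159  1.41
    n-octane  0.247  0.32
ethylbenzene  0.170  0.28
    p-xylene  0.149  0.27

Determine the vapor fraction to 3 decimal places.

ψ = 0.195

Newton iteration, ψ⁰ = 0.5:
  ψ = 0.500: g = -0.2845, g' = -0.975 → ψ = 0.208
  ψ = 0.208: g = -0.0126, g' = -0.978 → ψ = 0.195
Converged at ψ = 0.195.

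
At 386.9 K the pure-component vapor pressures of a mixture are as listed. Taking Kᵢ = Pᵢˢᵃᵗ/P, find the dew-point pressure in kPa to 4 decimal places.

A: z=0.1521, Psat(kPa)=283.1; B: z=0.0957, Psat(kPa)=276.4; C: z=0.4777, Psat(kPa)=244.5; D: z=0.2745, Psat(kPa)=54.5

At the dew point ψ → 1, so Σzᵢ/Kᵢ = 1 with Kᵢ = Pᵢˢᵃᵗ/P ⇒ 1/P = Σzᵢ/Pᵢˢᵃᵗ.
1/P = 0.1521/283.1 + 0.0957/276.4 + 0.4777/244.5 + 0.2745/54.5 = 0.0078740 ⇒ P = 127.0005 kPa

Pdew = 127.0005 kPa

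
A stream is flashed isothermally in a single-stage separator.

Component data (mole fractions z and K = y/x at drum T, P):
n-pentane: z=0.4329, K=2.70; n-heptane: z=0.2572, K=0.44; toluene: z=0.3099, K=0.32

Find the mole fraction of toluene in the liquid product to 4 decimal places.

x_toluene = 0.4091

Newton iteration, ψ⁰ = 0.5:
  ψ = 0.5000: g = -0.12154, g' = -0.8501 → ψ = 0.3570
  ψ = 0.3570: g = -0.00036, g' = -0.8604 → ψ = 0.3566
Converged at ψ = 0.3566.
Compositions from xᵢ = zᵢ/(1+ψ(Kᵢ−1)), yᵢ = Kᵢxᵢ:
  n-pentane: x = 0.2695, y = 0.7277
  n-heptane: x = 0.3214, y = 0.1414
  toluene: x = 0.4091, y = 0.1309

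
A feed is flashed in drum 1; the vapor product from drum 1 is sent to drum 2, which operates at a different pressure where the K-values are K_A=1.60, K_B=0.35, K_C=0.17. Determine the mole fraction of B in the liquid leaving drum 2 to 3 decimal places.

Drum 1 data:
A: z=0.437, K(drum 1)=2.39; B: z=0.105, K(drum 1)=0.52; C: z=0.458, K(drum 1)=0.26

Drum 1:
Rachford–Rice: g(ψ₁) = Σ zᵢ(Kᵢ−1)/(1+ψ₁(Kᵢ−1)) = 0.
Check two-phase: ΣzᵢKᵢ = 1.218 > 1 and Σzᵢ/Kᵢ = 2.146 > 1, so g(0) = 0.218 > 0 and g(1) = -1.146 < 0.
Iterate (Newton) starting at ψ₁ = 0.57:
  ψ₁ = 0.570: g = -0.3166, g' = -1.059 → ψ₁ = 0.271
  ψ₁ = 0.271: g = -0.0406, g' = -0.870 → ψ₁ = 0.224
  ψ₁ = 0.224: g = 0.0002, g' = -0.882 → ψ₁ = 0.225
Converged at ψ₁ = 0.225.
Drum-1 compositions:
  A: x = 0.333, y = 0.796
  B: x = 0.118, y = 0.061
  C: x = 0.549, y = 0.143
Drum-2 feed = drum-1 vapor: z₂ = (0.7960, 0.0612, 0.1428).
Drum 2:
Iterate (Newton) starting at ψ₂ = 0.5:
  ψ₂ = 0.500: g = 0.1058, g' = -0.514 → ψ₂ = 0.706
  ψ₂ = 0.706: g = -0.0243, g' = -0.804 → ψ₂ = 0.676
  ψ₂ = 0.676: g = -0.0010, g' = -0.737 → ψ₂ = 0.674
Converged at ψ₂ = 0.674.
  A: x = 0.567, y = 0.907
  B: x = 0.109, y = 0.038
  C: x = 0.324, y = 0.055

x_B (drum 2) = 0.109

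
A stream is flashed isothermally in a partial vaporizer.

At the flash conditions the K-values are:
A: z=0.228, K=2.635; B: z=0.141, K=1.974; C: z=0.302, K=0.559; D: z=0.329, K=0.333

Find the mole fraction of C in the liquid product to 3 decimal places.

Newton iteration, ψ⁰ = 0.5:
  ψ = 0.500: g = -0.2026, g' = -0.671 → ψ = 0.198
  ψ = 0.198: g = -0.0021, g' = -0.707 → ψ = 0.195
Converged at ψ = 0.195.
Compositions from xᵢ = zᵢ/(1+ψ(Kᵢ−1)), yᵢ = Kᵢxᵢ:
  A: x = 0.173, y = 0.455
  B: x = 0.118, y = 0.234
  C: x = 0.330, y = 0.185
  D: x = 0.378, y = 0.126

x_C = 0.330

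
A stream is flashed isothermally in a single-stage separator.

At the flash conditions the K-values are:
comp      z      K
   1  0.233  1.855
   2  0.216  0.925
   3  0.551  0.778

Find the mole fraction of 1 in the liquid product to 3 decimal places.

x_1 = 0.176

Rachford–Rice: g(ψ) = Σ zᵢ(Kᵢ−1)/(1+ψ(Kᵢ−1)) = 0.
Check two-phase: ΣzᵢKᵢ = 1.061 > 1 and Σzᵢ/Kᵢ = 1.067 > 1, so g(0) = 0.061 > 0 and g(1) = -0.067 < 0.
Iterate (Newton) starting at ψ = 0.5:
  ψ = 0.500: g = -0.0149, g' = -0.119 → ψ = 0.375
  ψ = 0.375: g = 0.0007, g' = -0.131 → ψ = 0.381
Converged at ψ = 0.381.
Compositions from xᵢ = zᵢ/(1+ψ(Kᵢ−1)), yᵢ = Kᵢxᵢ:
  1: x = 0.176, y = 0.326
  2: x = 0.222, y = 0.206
  3: x = 0.602, y = 0.468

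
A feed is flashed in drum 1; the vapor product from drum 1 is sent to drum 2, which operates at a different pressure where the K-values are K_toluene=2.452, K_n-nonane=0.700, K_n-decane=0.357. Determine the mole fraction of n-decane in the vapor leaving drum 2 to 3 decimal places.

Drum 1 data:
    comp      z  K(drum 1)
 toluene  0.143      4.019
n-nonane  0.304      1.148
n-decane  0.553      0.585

Drum 1:
Let ψ₁ = V/F and solve Σ zᵢ(Kᵢ−1)/(1+ψ₁(Kᵢ−1)) = 0.
g(0) = ΣzᵢKᵢ − 1 = 0.247 and g(1) = 1 − Σzᵢ/Kᵢ = -0.246, so a root lies in (0, 1).
Newton iteration, ψ₁⁰ = 0.5:
  ψ₁ = 0.500: g = -0.0757, g' = -0.364 → ψ₁ = 0.292
  ψ₁ = 0.292: g = 0.0113, g' = -0.497 → ψ₁ = 0.315
  ψ₁ = 0.315: g = 0.0003, g' = -0.475 → ψ₁ = 0.316
Converged at ψ₁ = 0.316.
Drum-1 compositions:
  toluene: x = 0.073, y = 0.294
  n-nonane: x = 0.290, y = 0.333
  n-decane: x = 0.636, y = 0.372
Drum-2 feed = drum-1 vapor: z₂ = (0.2943, 0.3334, 0.3723).
Drum 2:
Let ψ₂ = V/F and solve Σ zᵢ(Kᵢ−1)/(1+ψ₂(Kᵢ−1)) = 0.
Check two-phase: ΣzᵢKᵢ = 1.088 > 1 and Σzᵢ/Kᵢ = 1.639 > 1, so g(0) = 0.088 > 0 and g(1) = -0.639 < 0.
Iterate (Newton) starting at ψ₂ = 0.5:
  ψ₂ = 0.500: g = -0.2229, g' = -0.584 → ψ₂ = 0.119
  ψ₂ = 0.119: g = 0.0018, g' = -0.664 → ψ₂ = 0.121
Converged at ψ₂ = 0.121.
  toluene: x = 0.250, y = 0.614
  n-nonane: x = 0.346, y = 0.242
  n-decane: x = 0.404, y = 0.144

y_n-decane (drum 2) = 0.144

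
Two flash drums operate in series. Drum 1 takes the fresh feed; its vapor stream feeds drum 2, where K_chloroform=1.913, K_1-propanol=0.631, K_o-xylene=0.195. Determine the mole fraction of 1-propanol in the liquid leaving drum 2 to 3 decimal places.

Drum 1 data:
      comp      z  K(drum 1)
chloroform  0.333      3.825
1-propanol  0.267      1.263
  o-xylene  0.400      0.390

Drum 1:
Let ψ₁ = V/F and solve Σ zᵢ(Kᵢ−1)/(1+ψ₁(Kᵢ−1)) = 0.
g(0) = ΣzᵢKᵢ − 1 = 0.767 and g(1) = 1 − Σzᵢ/Kᵢ = -0.324, so a root lies in (0, 1).
Newton–Raphson from ψ₁ = 0.68:
  ψ₁ = 0.680: g = -0.0353, g' = -0.759 → ψ₁ = 0.633
Converged at ψ₁ = 0.633.
Drum-1 compositions:
  chloroform: x = 0.119, y = 0.457
  1-propanol: x = 0.229, y = 0.289
  o-xylene: x = 0.652, y = 0.254
Drum-2 feed = drum-1 vapor: z₂ = (0.4568, 0.2891, 0.2542).
Drum 2:
Material balance + equilibrium reduce to Σ zᵢ(Kᵢ−1)/(1+ψ₂(Kᵢ−1)) = 0.
g(0) = ΣzᵢKᵢ − 1 = 0.106 and g(1) = 1 − Σzᵢ/Kᵢ = -1.000, so a root lies in (0, 1).
Newton–Raphson from ψ₂ = 0.5:
  ψ₂ = 0.500: g = -0.1869, g' = -0.700 → ψ₂ = 0.233
  ψ₂ = 0.233: g = -0.0247, g' = -0.556 → ψ₂ = 0.189
  ψ₂ = 0.189: g = -0.0001, g' = -0.552 → ψ₂ = 0.188
Converged at ψ₂ = 0.188.
  chloroform: x = 0.390, y = 0.746
  1-propanol: x = 0.311, y = 0.196
  o-xylene: x = 0.300, y = 0.058

x_1-propanol (drum 2) = 0.311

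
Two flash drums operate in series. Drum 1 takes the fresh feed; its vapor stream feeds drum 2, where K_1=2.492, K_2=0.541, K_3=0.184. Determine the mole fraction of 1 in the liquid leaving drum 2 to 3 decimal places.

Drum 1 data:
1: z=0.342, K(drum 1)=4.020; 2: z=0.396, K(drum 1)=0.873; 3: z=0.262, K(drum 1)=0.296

Drum 1:
Rachford–Rice: g(ψ₁) = Σ zᵢ(Kᵢ−1)/(1+ψ₁(Kᵢ−1)) = 0.
g(0) = ΣzᵢKᵢ − 1 = 0.798 and g(1) = 1 − Σzᵢ/Kᵢ = -0.424, so a root lies in (0, 1).
Iterate (Newton) starting at ψ₁ = 0.55:
  ψ₁ = 0.550: g = 0.0331, g' = -0.794 → ψ₁ = 0.592
Converged at ψ₁ = 0.592.
Drum-1 compositions:
  1: x = 0.123, y = 0.493
  2: x = 0.428, y = 0.374
  3: x = 0.449, y = 0.133
Drum-2 feed = drum-1 vapor: z₂ = (0.4933, 0.3738, 0.1329).
Drum 2:
Iterate (Newton) starting at ψ₂ = 0.5:
  ψ₂ = 0.500: g = 0.0156, g' = -0.745 → ψ₂ = 0.521
Converged at ψ₂ = 0.521.
  1: x = 0.278, y = 0.692
  2: x = 0.491, y = 0.266
  3: x = 0.231, y = 0.043

x_1 (drum 2) = 0.278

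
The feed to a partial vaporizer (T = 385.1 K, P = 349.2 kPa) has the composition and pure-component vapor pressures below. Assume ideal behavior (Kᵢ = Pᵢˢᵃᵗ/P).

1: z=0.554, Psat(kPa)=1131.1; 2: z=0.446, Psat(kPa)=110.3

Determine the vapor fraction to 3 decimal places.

Raoult's law: Kᵢ = Pᵢˢᵃᵗ/P = Pᵢˢᵃᵗ/349.2.
  K_1 = 1131.1/349.2 = 3.23912, K_2 = 110.3/349.2 = 0.31586
Let ψ = V/F and solve Σ zᵢ(Kᵢ−1)/(1+ψ(Kᵢ−1)) = 0.
Check two-phase: ΣzᵢKᵢ = 1.935 > 1 and Σzᵢ/Kᵢ = 1.583 > 1, so g(0) = 0.935 > 0 and g(1) = -0.583 < 0.
Binary case is linear: z₁(K₁−1)(1+ψ(K₂−1)) + z₂(K₂−1)(1+ψ(K₁−1)) = 0
⇒ ψ = [z₁(K₁−1)+z₂(K₂−1)] / [−(K₁−1)(K₂−1)] = 0.9353/1.5319 = 0.611

ψ = 0.611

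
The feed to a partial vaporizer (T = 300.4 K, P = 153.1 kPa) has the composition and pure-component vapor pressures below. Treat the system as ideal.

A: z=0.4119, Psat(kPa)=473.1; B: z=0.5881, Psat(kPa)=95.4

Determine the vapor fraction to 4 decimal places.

Raoult's law: Kᵢ = Pᵢˢᵃᵗ/P = Pᵢˢᵃᵗ/153.1.
  K_A = 473.1/153.1 = 3.090137, K_B = 95.4/153.1 = 0.623122
Newton–Raphson from ψ = 0.68:
  ψ = 0.6800: g = 0.05755, g' = -0.4580 → ψ = 0.8057
  ψ = 0.8057: g = 0.00248, g' = -0.4221 → ψ = 0.8115
Converged at ψ = 0.8116.

ψ = 0.8116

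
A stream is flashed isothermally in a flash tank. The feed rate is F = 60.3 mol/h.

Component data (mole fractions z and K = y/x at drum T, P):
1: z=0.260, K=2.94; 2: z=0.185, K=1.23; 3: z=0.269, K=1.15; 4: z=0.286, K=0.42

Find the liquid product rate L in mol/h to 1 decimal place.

L = 17.1 mol/h

Material balance + equilibrium reduce to Σ zᵢ(Kᵢ−1)/(1+ψ(Kᵢ−1)) = 0.
g(0) = ΣzᵢKᵢ − 1 = 0.421 and g(1) = 1 − Σzᵢ/Kᵢ = -0.154, so a root lies in (0, 1).
Iterate (Newton) starting at ψ = 0.55:
  ψ = 0.550: g = 0.0755, g' = -0.449 → ψ = 0.718
  ψ = 0.718: g = -0.0005, g' = -0.466 → ψ = 0.717
Converged at ψ = 0.717.
Then V = ψ·F = 0.7169·60.3 = 43.2 mol/h and L = F − V = 17.1 mol/h.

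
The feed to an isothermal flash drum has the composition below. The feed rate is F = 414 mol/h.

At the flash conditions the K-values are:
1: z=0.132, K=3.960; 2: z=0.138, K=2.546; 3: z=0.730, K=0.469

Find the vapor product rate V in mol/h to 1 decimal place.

Rachford–Rice: g(β) = Σ zᵢ(Kᵢ−1)/(1+β(Kᵢ−1)) = 0.
Check two-phase: ΣzᵢKᵢ = 1.216 > 1 and Σzᵢ/Kᵢ = 1.644 > 1, so g(0) = 0.216 > 0 and g(1) = -0.644 < 0.
Iterate (Newton) starting at β = 0.45:
  β = 0.450: g = -0.2160, g' = -0.683 → β = 0.134
  β = 0.134: g = 0.0395, g' = -1.059 → β = 0.171
  β = 0.171: g = 0.0018, g' = -0.965 → β = 0.173
Converged at β = 0.173.
Then V = β·F = 0.1729·414 = 71.6 mol/h and L = F − V = 342.4 mol/h.

V = 71.6 mol/h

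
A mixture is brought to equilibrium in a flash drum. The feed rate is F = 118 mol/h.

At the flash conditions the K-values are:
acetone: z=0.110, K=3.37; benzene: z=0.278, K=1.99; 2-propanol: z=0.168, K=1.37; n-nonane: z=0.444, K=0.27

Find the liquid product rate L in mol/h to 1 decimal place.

Let ψ = V/F and solve Σ zᵢ(Kᵢ−1)/(1+ψ(Kᵢ−1)) = 0.
Feasibility: ΣzᵢKᵢ = 1.274, Σzᵢ/Kᵢ = 1.939 — both > 1, two phases present.
Iterate (Newton) starting at ψ = 0.5:
  ψ = 0.500: g = -0.1546, g' = -0.854 → ψ = 0.319
  ψ = 0.319: g = -0.0094, g' = -0.778 → ψ = 0.307
Converged at ψ = 0.307.
Then V = ψ·F = 0.3071·118 = 36.2 mol/h and L = F − V = 81.8 mol/h.

L = 81.8 mol/h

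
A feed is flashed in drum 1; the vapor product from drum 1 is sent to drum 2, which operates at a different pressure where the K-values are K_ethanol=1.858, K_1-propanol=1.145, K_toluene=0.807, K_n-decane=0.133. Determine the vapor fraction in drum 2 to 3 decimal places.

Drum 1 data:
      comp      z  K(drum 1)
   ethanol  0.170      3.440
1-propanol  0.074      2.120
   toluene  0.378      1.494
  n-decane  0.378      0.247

V/F (drum 2) = 0.168

Drum 1:
Material balance + equilibrium reduce to Σ zᵢ(Kᵢ−1)/(1+ψ₁(Kᵢ−1)) = 0.
g(0) = ΣzᵢKᵢ − 1 = 0.400 and g(1) = 1 − Σzᵢ/Kᵢ = -0.868, so a root lies in (0, 1).
Newton–Raphson from ψ₁ = 0.61:
  ψ₁ = 0.610: g = -0.1670, g' = -0.984 → ψ₁ = 0.440
  ψ₁ = 0.440: g = -0.0169, g' = -0.819 → ψ₁ = 0.420
  ψ₁ = 0.420: g = -0.0001, g' = -0.811 → ψ₁ = 0.419
Converged at ψ₁ = 0.419.
Drum-1 compositions:
  ethanol: x = 0.084, y = 0.289
  1-propanol: x = 0.050, y = 0.107
  toluene: x = 0.313, y = 0.468
  n-decane: x = 0.553, y = 0.136
Drum-2 feed = drum-1 vapor: z₂ = (0.2890, 0.1067, 0.4678, 0.1365).
Drum 2:
Let ψ₂ = V/F and solve Σ zᵢ(Kᵢ−1)/(1+ψ₂(Kᵢ−1)) = 0.
Check two-phase: ΣzᵢKᵢ = 1.055 > 1 and Σzᵢ/Kᵢ = 1.855 > 1, so g(0) = 0.055 > 0 and g(1) = -0.855 < 0.
Iterate (Newton) starting at ψ₂ = 0.5:
  ψ₂ = 0.500: g = -0.1208, g' = -0.447 → ψ₂ = 0.230
  ψ₂ = 0.230: g = -0.0201, g' = -0.330 → ψ₂ = 0.169
  ψ₂ = 0.169: g = -0.0002, g' = -0.324 → ψ₂ = 0.168
Converged at ψ₂ = 0.168.
  ethanol: x = 0.253, y = 0.469
  1-propanol: x = 0.104, y = 0.119
  toluene: x = 0.483, y = 0.390
  n-decane: x = 0.160, y = 0.021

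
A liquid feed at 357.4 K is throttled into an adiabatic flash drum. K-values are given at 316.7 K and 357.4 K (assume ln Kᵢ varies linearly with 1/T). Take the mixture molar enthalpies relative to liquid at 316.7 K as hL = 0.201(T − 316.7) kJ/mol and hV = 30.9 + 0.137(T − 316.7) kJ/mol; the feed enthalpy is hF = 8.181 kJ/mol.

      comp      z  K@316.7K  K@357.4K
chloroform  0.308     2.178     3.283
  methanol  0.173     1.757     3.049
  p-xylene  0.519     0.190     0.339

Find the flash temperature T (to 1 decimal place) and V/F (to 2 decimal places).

Adiabatic flash: solve Rachford–Rice at each trial T, then check hF = ψ·hV(T) + (1−ψ)·hL(T).
  T = 316.7 K: K = (2.178, 1.757, 0.190), RR gives ψ = 0.087, H_out = 2.677 kJ/mol
  T = 357.4 K: K = (3.283, 3.049, 0.339), RR gives ψ = 0.491, H_out = 22.083 kJ/mol
  T = 337.0 K: K = (2.706, 2.352, 0.258), RR gives ψ = 0.318, H_out = 13.500 kJ/mol
  T = 326.9 K: K = (2.437, 2.043, 0.223), RR gives ψ = 0.216, H_out = 8.592 kJ/mol
  T = 321.8 K: K = (2.306, 1.897, 0.206), RR gives ψ = 0.156, H_out = 5.792 kJ/mol
  T = 324.4 K: K = (2.372, 1.971, 0.214), RR gives ψ = 0.188, H_out = 7.253 kJ/mol
  T = 325.6 K: K = (2.403, 2.006, 0.218), RR gives ψ = 0.202, H_out = 7.903 kJ/mol
Linear interpolation between T = 325.6 (H_out = 7.903) and T = 326.9 (H_out = 8.592) on hF = 8.181 gives T ≈ 326.1 K, at which ψ = 0.21.

T = 326.1 K, V/F = 0.21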